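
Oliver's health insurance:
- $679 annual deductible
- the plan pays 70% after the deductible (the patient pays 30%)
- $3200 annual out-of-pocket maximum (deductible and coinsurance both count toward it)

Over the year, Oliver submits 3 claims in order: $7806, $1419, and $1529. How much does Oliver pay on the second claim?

$382.90

Claim 1 — $7806: $679 finishes the deductible; $7127 goes to coinsurance; patient's 30% is $2138.10. Patient pays $2817.10; OOP now $2817.10.
Claim 2 — $1419: 30% coinsurance on $1419 = $425.70. That would push OOP to $3242.80, over the $3200 cap, so patient pays $3200 − $2817.10 = $382.90.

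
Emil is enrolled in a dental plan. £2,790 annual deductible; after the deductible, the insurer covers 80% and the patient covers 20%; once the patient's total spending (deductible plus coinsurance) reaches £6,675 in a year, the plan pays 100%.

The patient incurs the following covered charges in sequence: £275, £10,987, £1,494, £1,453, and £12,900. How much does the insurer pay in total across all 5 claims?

£20,434

Bill 1, £275: entire amount goes to the deductible. Patient pays £275; OOP now £275. Insurer: £275 − £275 = £0.
Bill 2, £10,987: deductible takes £2,515, £8,472 remains; patient's 20% is £1,694.40. Cost to patient: £4,209.40. OOP to date £4,484.40. Plan pays £10,987 − £4,209.40 = £6,777.60.
Bill 3, £1,494: deductible already satisfied, so patient's share is 20% × £1,494 = £298.80. Cost to patient: £298.80. OOP to date £4,783.20. Plan pays £1,494 − £298.80 = £1,195.20.
Bill 4, £1,453: deductible already satisfied, so patient's share is 20% × £1,453 = £290.60. Cost to patient: £290.60. OOP to date £5,073.80. Plan pays £1,453 − £290.60 = £1,162.40.
Bill 5, £12,900: 20% coinsurance on £12,900 = £2,580. That would push OOP to £7,653.80, over the £6,675 cap, so patient pays £6,675 − £5,073.80 = £1,601.20. Insurer: £12,900 − £1,601.20 = £11,298.80.
Insurer total: £0 + £6,777.60 + £1,195.20 + £1,162.40 + £11,298.80 = £20,434.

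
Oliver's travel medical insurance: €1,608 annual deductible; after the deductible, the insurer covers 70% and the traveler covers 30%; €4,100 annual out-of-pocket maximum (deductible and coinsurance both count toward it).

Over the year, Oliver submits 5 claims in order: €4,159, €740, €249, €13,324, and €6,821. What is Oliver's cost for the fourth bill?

Bill 1, €4,159: deductible takes €1,608, €2,551 remains; traveler's 30% is €765.30. Cost to traveler: €2,373.30. OOP to date €2,373.30.
Bill 2, €740: 30% coinsurance on €740 = €222. Traveler pays €222; OOP now €2,595.30.
Bill 3, €249: 30% coinsurance on €249 = €74.70. Cost to traveler: €74.70. OOP to date €2,670.
Bill 4, €13,324: deductible already satisfied, so traveler's share is 30% × €13,324 = €3,997.20. That would push OOP to €6,667.20, over the €4,100 cap, so traveler pays €4,100 − €2,670 = €1,430.

€1,430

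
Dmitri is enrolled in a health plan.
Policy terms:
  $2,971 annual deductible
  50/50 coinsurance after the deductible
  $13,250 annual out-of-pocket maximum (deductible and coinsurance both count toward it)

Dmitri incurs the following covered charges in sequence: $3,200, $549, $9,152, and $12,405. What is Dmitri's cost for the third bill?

Claim 1 — $3,200: deductible takes $2,971, $229 remains; 50% of $229 = $114.50. Cost to patient: $3,085.50. OOP to date $3,085.50.
Claim 2 — $549: deductible already satisfied, so patient's share is 50% × $549 = $274.50. Cost to patient: $274.50. OOP to date $3,360.
Claim 3 — $9,152: deductible already satisfied, so patient's share is 50% × $9,152 = $4,576. Patient pays $4,576; OOP now $7,936.

$4,576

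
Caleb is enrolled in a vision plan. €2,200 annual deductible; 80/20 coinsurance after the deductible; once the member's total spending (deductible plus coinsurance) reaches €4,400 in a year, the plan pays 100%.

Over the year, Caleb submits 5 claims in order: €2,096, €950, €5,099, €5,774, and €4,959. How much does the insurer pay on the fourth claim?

#1 (€2,096): all of it applies to the deductible. Member pays €2,096; OOP now €2,096. Plan pays €2,096 − €2,096 = €0.
#2 (€950): €104 to deductible, leaving €846; 20% of €846 = €169.20. Member pays €273.20; OOP now €2,369.20. Insurer: €950 − €273.20 = €676.80.
#3 (€5,099): deductible already satisfied, so member's share is 20% × €5,099 = €1,019.80. Member pays €1,019.80; OOP now €3,389. Plan pays €5,099 − €1,019.80 = €4,079.20.
#4 (€5,774): deductible met; 20% of €5,774 = €1,154.80. That would push OOP to €4,543.80, over the €4,400 cap, so member pays €4,400 − €3,389 = €1,011. Insurer: €5,774 − €1,011 = €4,763.

€4,763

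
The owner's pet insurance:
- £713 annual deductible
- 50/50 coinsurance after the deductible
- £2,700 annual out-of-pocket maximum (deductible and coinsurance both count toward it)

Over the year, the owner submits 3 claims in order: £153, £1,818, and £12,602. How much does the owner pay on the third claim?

Claim 1 — £153: fully absorbed by the deductible. Cost to owner: £153. OOP to date £153.
Claim 2 — £1,818: deductible takes £560, £1,258 remains; 50% of £1,258 = £629. Owner pays £1,189; OOP now £1,342.
Claim 3 — £12,602: 50% coinsurance on £12,602 = £6,301. OOP would hit £7,643 > £2,700, so the cap limits the owner to £2,700 − £1,342 = £1,358.

£1,358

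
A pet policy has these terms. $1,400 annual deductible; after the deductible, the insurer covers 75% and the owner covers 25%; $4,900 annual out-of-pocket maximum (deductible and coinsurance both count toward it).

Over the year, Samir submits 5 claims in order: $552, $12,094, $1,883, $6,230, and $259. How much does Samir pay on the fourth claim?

$217.75

Bill 1, $552: fully absorbed by the deductible. Owner pays $552; OOP now $552.
Bill 2, $12,094: $848 finishes the deductible; $11,246 goes to coinsurance; 25% of $11,246 = $2,811.50. Owner pays $3,659.50; OOP now $4,211.50.
Bill 3, $1,883: deductible met; 25% of $1,883 = $470.75. Owner pays $470.75; OOP now $4,682.25.
Bill 4, $6,230: deductible already satisfied, so owner's share is 25% × $6,230 = $1,557.50. That would push OOP to $6,239.75, over the $4,900 cap, so owner pays $4,900 − $4,682.25 = $217.75.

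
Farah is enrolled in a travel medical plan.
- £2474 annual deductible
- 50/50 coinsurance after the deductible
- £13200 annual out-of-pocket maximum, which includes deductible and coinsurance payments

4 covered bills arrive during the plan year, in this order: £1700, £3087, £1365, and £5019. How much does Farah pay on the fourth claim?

£2509.50

Bill 1, £1700: fully absorbed by the deductible. Traveler owes £1700 (running OOP £1700).
Bill 2, £3087: £774 to deductible, leaving £2313; traveler's 50% is £1156.50. Traveler pays £1930.50; OOP now £3630.50.
Bill 3, £1365: deductible met; 50% of £1365 = £682.50. Traveler pays £682.50; OOP now £4313.
Bill 4, £5019: 50% coinsurance on £5019 = £2509.50. Traveler pays £2509.50; OOP now £6822.50.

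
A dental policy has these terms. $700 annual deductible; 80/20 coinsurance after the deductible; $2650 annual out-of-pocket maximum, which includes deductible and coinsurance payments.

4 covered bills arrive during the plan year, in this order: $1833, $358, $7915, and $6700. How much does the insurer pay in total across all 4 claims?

$14156

Claim 1 ($1833): $700 to deductible, leaving $1133; coinsurance $1133 × 20% = $226.60. Patient pays $926.60; OOP now $926.60. Plan pays $1833 − $926.60 = $906.40.
Claim 2 ($358): 20% coinsurance on $358 = $71.60. Cost to patient: $71.60. OOP to date $998.20. Plan pays $358 − $71.60 = $286.40.
Claim 3 ($7915): deductible met; 20% of $7915 = $1583. Patient pays $1583; OOP now $2581.20. Plan pays $7915 − $1583 = $6332.
Claim 4 ($6700): deductible met; 20% of $6700 = $1340. OOP would hit $3921.20 > $2650, so the cap limits the patient to $2650 − $2581.20 = $68.80. Insurer: $6700 − $68.80 = $6631.20.
Insurer total = bills − patient's total = $16806 − $2650 = $14156.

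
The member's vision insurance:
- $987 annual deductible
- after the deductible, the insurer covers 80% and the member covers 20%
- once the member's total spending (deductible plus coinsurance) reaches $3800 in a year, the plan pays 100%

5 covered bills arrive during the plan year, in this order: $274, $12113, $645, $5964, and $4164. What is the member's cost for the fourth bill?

Claim 1 — $274: all of it applies to the deductible. Member pays $274; OOP now $274.
Claim 2 — $12113: $713 finishes the deductible; $11400 goes to coinsurance; 20% of $11400 = $2280. Cost to member: $2993. OOP to date $3267.
Claim 3 — $645: deductible met; 20% of $645 = $129. Cost to member: $129. OOP to date $3396.
Claim 4 — $5964: 20% coinsurance on $5964 = $1192.80. That would push OOP to $4588.80, over the $3800 cap, so member pays $3800 − $3396 = $404.

$404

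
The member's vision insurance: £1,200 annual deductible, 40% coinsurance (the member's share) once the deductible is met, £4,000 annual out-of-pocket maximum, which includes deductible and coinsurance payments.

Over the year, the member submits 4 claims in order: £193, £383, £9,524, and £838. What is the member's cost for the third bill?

£3,424

#1 (£193): entire amount goes to the deductible. Member owes £193 (running OOP £193).
#2 (£383): fully absorbed by the deductible. Cost to member: £383. OOP to date £576.
#3 (£9,524): £624 finishes the deductible; £8,900 goes to coinsurance; 40% of £8,900 = £3,560. Together that's £624 + £3,560 = £4,184. Adding that to £576 gives £4,760, past the £4,000 cap; member pays only £4,000 − £576 = £3,424.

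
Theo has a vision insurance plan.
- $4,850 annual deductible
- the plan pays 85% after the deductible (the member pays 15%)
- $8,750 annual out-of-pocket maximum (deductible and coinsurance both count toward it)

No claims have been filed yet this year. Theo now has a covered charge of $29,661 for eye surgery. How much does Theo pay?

$8,571.65

Deductible not yet touched, so the first $4,850 of the bill goes to the deductible.
That leaves $29,661 − $4,850 = $24,811 for coinsurance.
Coinsurance: $24,811 × 15% = $3,721.65.
That puts the member's cost at $4,850 + $3,721.65 = $8,571.65 before any cap.
Cumulative spending $0 + $8,571.65 = $8,571.65 stays under the $8,750 maximum.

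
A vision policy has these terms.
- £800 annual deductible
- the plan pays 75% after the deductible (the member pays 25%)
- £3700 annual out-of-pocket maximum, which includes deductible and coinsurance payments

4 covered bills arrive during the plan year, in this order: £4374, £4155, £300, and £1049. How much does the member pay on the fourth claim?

£262.25

Claim 1 — £4374: deductible takes £800, £3574 remains; coinsurance £3574 × 25% = £893.50. Cost to member: £1693.50. OOP to date £1693.50.
Claim 2 — £4155: 25% coinsurance on £4155 = £1038.75. Member pays £1038.75; OOP now £2732.25.
Claim 3 — £300: 25% coinsurance on £300 = £75. Member owes £75 (running OOP £2807.25).
Claim 4 — £1049: deductible met; 25% of £1049 = £262.25. Member owes £262.25 (running OOP £3069.50).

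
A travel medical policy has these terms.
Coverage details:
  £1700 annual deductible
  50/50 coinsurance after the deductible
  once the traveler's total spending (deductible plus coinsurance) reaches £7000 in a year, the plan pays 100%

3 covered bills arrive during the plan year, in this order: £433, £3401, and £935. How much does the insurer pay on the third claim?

£467.50

Claim 1 — £433: fully absorbed by the deductible. Traveler pays £433; OOP now £433. Plan pays £433 − £433 = £0.
Claim 2 — £3401: £1267 finishes the deductible; £2134 goes to coinsurance; traveler's 50% is £1067. Cost to traveler: £2334. OOP to date £2767. Insurer: £3401 − £2334 = £1067.
Claim 3 — £935: deductible met; 50% of £935 = £467.50. Traveler owes £467.50 (running OOP £3234.50). Plan pays £935 − £467.50 = £467.50.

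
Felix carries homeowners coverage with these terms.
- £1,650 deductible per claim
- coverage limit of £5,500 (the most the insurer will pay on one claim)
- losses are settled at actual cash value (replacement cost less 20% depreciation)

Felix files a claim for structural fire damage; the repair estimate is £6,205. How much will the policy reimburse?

Depreciate 20%: the covered value is £6,205 × 0.8 = £4,964.
Less the £1,650 deductible: £4,964 − £1,650 = £3,314.
That's under the £5,500 cap, so the insurer reimburses the full £3,314.

£3,314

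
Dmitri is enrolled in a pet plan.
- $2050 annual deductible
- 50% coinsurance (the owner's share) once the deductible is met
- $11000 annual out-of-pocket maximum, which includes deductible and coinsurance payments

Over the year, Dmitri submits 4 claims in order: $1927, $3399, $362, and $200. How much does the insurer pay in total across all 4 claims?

$1919

#1 ($1927): entire amount goes to the deductible. Owner owes $1927 (running OOP $1927). Plan pays $1927 − $1927 = $0.
#2 ($3399): $123 to deductible, leaving $3276; owner's 50% is $1638. Owner owes $1761 (running OOP $3688). Plan pays $3399 − $1761 = $1638.
#3 ($362): deductible met; 50% of $362 = $181. Owner pays $181; OOP now $3869. Plan pays $362 − $181 = $181.
#4 ($200): deductible already satisfied, so owner's share is 50% × $200 = $100. Cost to owner: $100. OOP to date $3969. Insurer: $200 − $100 = $100.
Insurer total = bills − owner's total = $5888 − $3969 = $1919.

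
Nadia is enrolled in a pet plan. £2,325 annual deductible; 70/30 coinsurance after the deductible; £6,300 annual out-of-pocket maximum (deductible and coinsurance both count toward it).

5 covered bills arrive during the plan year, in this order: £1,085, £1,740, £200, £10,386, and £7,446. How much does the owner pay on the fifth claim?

Claim 1 — £1,085: fully absorbed by the deductible. Cost to owner: £1,085. OOP to date £1,085.
Claim 2 — £1,740: £1,240 finishes the deductible; £500 goes to coinsurance; owner's 30% is £150. Owner pays £1,390; OOP now £2,475.
Claim 3 — £200: 30% coinsurance on £200 = £60. Owner pays £60; OOP now £2,535.
Claim 4 — £10,386: deductible met; 30% of £10,386 = £3,115.80. Owner owes £3,115.80 (running OOP £5,650.80).
Claim 5 — £7,446: 30% coinsurance on £7,446 = £2,233.80. Adding that to £5,650.80 gives £7,884.60, past the £6,300 cap; owner pays only £6,300 − £5,650.80 = £649.20.

£649.20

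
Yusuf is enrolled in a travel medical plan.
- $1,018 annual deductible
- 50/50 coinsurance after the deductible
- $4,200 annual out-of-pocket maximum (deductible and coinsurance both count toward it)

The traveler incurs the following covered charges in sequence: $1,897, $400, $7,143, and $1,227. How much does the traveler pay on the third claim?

$2,542.50

Bill 1, $1,897: deductible takes $1,018, $879 remains; coinsurance $879 × 50% = $439.50. Traveler owes $1,457.50 (running OOP $1,457.50).
Bill 2, $400: deductible met; 50% of $400 = $200. Traveler owes $200 (running OOP $1,657.50).
Bill 3, $7,143: deductible already satisfied, so traveler's share is 50% × $7,143 = $3,571.50. That would push OOP to $5,229, over the $4,200 cap, so traveler pays $4,200 − $1,657.50 = $2,542.50.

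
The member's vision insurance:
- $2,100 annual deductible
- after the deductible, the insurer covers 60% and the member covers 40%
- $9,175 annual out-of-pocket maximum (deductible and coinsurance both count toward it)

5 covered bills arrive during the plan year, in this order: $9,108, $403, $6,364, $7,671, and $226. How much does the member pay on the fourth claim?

$1,565

Bill 1, $9,108: deductible takes $2,100, $7,008 remains; coinsurance $7,008 × 40% = $2,803.20. Member owes $4,903.20 (running OOP $4,903.20).
Bill 2, $403: deductible met; 40% of $403 = $161.20. Member pays $161.20; OOP now $5,064.40.
Bill 3, $6,364: deductible met; 40% of $6,364 = $2,545.60. Cost to member: $2,545.60. OOP to date $7,610.
Bill 4, $7,671: deductible already satisfied, so member's share is 40% × $7,671 = $3,068.40. Adding that to $7,610 gives $10,678.40, past the $9,175 cap; member pays only $9,175 − $7,610 = $1,565.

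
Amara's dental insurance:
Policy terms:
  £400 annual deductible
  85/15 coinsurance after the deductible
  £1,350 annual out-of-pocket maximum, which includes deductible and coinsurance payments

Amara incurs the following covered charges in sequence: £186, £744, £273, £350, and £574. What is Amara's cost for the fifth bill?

#1 (£186): entire amount goes to the deductible. Patient owes £186 (running OOP £186).
#2 (£744): £214 to deductible, leaving £530; patient's 15% is £79.50. Cost to patient: £293.50. OOP to date £479.50.
#3 (£273): deductible already satisfied, so patient's share is 15% × £273 = £40.95. Patient owes £40.95 (running OOP £520.45).
#4 (£350): deductible met; 15% of £350 = £52.50. Patient pays £52.50; OOP now £572.95.
#5 (£574): deductible met; 15% of £574 = £86.10. Patient pays £86.10; OOP now £659.05.

£86.10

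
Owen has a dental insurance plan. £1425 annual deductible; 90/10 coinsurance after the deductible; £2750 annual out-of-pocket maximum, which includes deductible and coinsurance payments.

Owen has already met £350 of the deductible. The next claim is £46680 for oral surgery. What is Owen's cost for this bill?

£350 of the £1425 deductible is already met, leaving £1075.
After the £1075 deductible portion, £46680 − £1075 = £45605 is subject to coinsurance.
Coinsurance: £45605 × 10% = £4560.50.
So the patient owes £1075 + £4560.50 = £5635.50 before any cap.
That would bring total out-of-pocket to £5985.50, past the £2750 cap. The patient is capped at £2750 − £350 = £2400 on this claim.

£2400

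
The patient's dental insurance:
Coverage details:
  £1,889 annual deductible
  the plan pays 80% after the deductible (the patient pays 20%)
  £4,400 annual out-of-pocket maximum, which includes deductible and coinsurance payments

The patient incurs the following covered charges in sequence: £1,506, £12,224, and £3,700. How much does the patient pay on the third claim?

£142.80

#1 (£1,506): all of it applies to the deductible. Patient owes £1,506 (running OOP £1,506).
#2 (£12,224): £383 finishes the deductible; £11,841 goes to coinsurance; coinsurance £11,841 × 20% = £2,368.20. Patient pays £2,751.20; OOP now £4,257.20.
#3 (£3,700): deductible met; 20% of £3,700 = £740. OOP would hit £4,997.20 > £4,400, so the cap limits the patient to £4,400 − £4,257.20 = £142.80.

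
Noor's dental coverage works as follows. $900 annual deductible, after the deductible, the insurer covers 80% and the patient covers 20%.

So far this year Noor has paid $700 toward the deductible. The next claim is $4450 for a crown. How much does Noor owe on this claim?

$1050

Deductible still to meet: $900 − $700 = $200.
After the $200 deductible portion, $4450 − $200 = $4250 is subject to coinsurance.
20% of $4250 = $850 falls to the patient.
Patient responsibility: $200 + $850 = $1050.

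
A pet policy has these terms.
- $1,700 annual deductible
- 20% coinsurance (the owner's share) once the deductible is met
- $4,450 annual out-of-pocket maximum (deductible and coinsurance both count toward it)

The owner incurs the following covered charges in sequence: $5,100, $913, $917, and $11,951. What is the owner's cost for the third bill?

Claim 1 ($5,100): $1,700 finishes the deductible; $3,400 goes to coinsurance; owner's 20% is $680. Cost to owner: $2,380. OOP to date $2,380.
Claim 2 ($913): deductible already satisfied, so owner's share is 20% × $913 = $182.60. Owner pays $182.60; OOP now $2,562.60.
Claim 3 ($917): deductible met; 20% of $917 = $183.40. Cost to owner: $183.40. OOP to date $2,746.

$183.40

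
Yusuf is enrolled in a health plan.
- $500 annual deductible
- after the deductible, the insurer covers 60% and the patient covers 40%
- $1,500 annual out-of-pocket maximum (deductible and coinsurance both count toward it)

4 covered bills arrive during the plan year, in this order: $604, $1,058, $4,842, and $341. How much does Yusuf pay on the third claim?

Bill 1, $604: $500 to deductible, leaving $104; coinsurance $104 × 40% = $41.60. Cost to patient: $541.60. OOP to date $541.60.
Bill 2, $1,058: deductible already satisfied, so patient's share is 40% × $1,058 = $423.20. Cost to patient: $423.20. OOP to date $964.80.
Bill 3, $4,842: 40% coinsurance on $4,842 = $1,936.80. That would push OOP to $2,901.60, over the $1,500 cap, so patient pays $1,500 − $964.80 = $535.20.

$535.20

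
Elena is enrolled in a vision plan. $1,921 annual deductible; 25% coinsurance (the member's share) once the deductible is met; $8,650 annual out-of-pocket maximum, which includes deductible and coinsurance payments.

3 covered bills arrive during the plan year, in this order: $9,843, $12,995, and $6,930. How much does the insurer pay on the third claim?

$5,430.25

#1 ($9,843): deductible takes $1,921, $7,922 remains; member's 25% is $1,980.50. Member pays $3,901.50; OOP now $3,901.50. Plan pays $9,843 − $3,901.50 = $5,941.50.
#2 ($12,995): deductible met; 25% of $12,995 = $3,248.75. Cost to member: $3,248.75. OOP to date $7,150.25. Insurer: $12,995 − $3,248.75 = $9,746.25.
#3 ($6,930): deductible already satisfied, so member's share is 25% × $6,930 = $1,732.50. That would push OOP to $8,882.75, over the $8,650 cap, so member pays $8,650 − $7,150.25 = $1,499.75. Insurer: $6,930 − $1,499.75 = $5,430.25.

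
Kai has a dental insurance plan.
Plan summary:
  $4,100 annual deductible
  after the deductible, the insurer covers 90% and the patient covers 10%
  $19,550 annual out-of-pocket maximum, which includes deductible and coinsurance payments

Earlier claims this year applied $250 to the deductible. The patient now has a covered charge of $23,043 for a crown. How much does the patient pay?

$250 of the $4,100 deductible is already met, leaving $3,850.
That leaves $23,043 − $3,850 = $19,193 for coinsurance.
10% of $19,193 = $1,919.30 falls to the patient.
That puts the patient's cost at $3,850 + $1,919.30 = $5,769.30 before any cap.
Total out-of-pocket so far would be $250 + $5,769.30 = $6,019.30, below the $19,550 cap — no reduction.

$5,769.30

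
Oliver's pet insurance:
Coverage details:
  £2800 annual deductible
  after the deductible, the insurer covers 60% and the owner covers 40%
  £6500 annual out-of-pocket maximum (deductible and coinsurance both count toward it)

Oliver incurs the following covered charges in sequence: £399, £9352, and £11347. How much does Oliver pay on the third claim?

£919.60

Claim 1 (£399): all of it applies to the deductible. Owner owes £399 (running OOP £399).
Claim 2 (£9352): £2401 to deductible, leaving £6951; owner's 40% is £2780.40. Cost to owner: £5181.40. OOP to date £5580.40.
Claim 3 (£11347): 40% coinsurance on £11347 = £4538.80. That would push OOP to £10119.20, over the £6500 cap, so owner pays £6500 − £5580.40 = £919.60.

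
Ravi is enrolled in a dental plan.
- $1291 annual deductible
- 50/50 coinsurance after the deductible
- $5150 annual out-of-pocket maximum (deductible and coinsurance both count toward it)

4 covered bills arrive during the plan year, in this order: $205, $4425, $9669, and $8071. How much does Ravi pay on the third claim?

Bill 1, $205: all of it applies to the deductible. Patient pays $205; OOP now $205.
Bill 2, $4425: $1086 to deductible, leaving $3339; 50% of $3339 = $1669.50. Cost to patient: $2755.50. OOP to date $2960.50.
Bill 3, $9669: 50% coinsurance on $9669 = $4834.50. That would push OOP to $7795, over the $5150 cap, so patient pays $5150 − $2960.50 = $2189.50.

$2189.50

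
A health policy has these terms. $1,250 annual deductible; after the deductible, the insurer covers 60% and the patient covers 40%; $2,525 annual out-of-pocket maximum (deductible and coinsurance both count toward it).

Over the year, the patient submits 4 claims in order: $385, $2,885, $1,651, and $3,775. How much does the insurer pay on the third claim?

$1,184

Claim 1 ($385): fully absorbed by the deductible. Patient owes $385 (running OOP $385). Insurer: $385 − $385 = $0.
Claim 2 ($2,885): $865 to deductible, leaving $2,020; patient's 40% is $808. Patient pays $1,673; OOP now $2,058. Plan pays $2,885 − $1,673 = $1,212.
Claim 3 ($1,651): deductible already satisfied, so patient's share is 40% × $1,651 = $660.40. Adding that to $2,058 gives $2,718.40, past the $2,525 cap; patient pays only $2,525 − $2,058 = $467. Plan pays $1,651 − $467 = $1,184.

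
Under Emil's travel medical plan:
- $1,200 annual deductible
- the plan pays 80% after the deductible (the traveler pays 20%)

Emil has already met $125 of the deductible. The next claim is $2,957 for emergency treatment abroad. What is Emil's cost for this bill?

Remaining deductible: $1,200 − $125 = $1,075.
After the $1,075 deductible portion, $2,957 − $1,075 = $1,882 is subject to coinsurance.
Traveler's 20% share of $1,882 is $376.40.
So the traveler owes $1,075 + $376.40 = $1,451.40.

$1,451.40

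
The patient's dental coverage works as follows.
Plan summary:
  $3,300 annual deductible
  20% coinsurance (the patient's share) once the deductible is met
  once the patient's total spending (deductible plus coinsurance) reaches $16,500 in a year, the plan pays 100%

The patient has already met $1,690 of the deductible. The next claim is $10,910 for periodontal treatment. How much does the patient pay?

$3,470

$1,690 of the $3,300 deductible is already met, leaving $1,610.
After the $1,610 deductible portion, $10,910 − $1,610 = $9,300 is subject to coinsurance.
Coinsurance: $9,300 × 20% = $1,860.
Patient responsibility before any cap: $1,610 + $1,860 = $3,470.
Cumulative spending $1,690 + $3,470 = $5,160 stays under the $16,500 maximum.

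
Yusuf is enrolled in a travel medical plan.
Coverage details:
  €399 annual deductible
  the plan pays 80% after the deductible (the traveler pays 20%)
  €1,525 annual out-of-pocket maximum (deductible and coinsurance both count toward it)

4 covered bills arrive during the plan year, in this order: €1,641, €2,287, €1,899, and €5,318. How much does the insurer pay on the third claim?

€1,519.20

#1 (€1,641): €399 to deductible, leaving €1,242; traveler's 20% is €248.40. Cost to traveler: €647.40. OOP to date €647.40. Insurer: €1,641 − €647.40 = €993.60.
#2 (€2,287): deductible already satisfied, so traveler's share is 20% × €2,287 = €457.40. Traveler pays €457.40; OOP now €1,104.80. Plan pays €2,287 − €457.40 = €1,829.60.
#3 (€1,899): 20% coinsurance on €1,899 = €379.80. Cost to traveler: €379.80. OOP to date €1,484.60. Plan pays €1,899 − €379.80 = €1,519.20.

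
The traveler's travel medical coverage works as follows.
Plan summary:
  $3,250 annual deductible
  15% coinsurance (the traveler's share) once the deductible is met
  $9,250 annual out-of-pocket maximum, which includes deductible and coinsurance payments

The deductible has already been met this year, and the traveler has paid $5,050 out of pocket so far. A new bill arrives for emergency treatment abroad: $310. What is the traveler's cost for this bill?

$46.50

With the deductible met, the entire $310 is subject to coinsurance.
Traveler's 15% share of $310 is $46.50.
Total out-of-pocket so far would be $5,050 + $46.50 = $5,096.50, below the $9,250 cap — no reduction.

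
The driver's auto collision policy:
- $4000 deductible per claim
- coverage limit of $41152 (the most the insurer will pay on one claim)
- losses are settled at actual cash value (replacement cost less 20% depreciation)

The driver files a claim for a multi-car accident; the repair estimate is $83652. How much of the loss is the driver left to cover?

$42500

At 20% depreciation, ACV = $83652 − $16730.40 = $66921.60.
After the deductible, $66921.60 − $4000 = $62921.60 remains.
$62921.60 exceeds the $41152 limit, so the insurer pays the limit: $41152.
Driver's share is the uncovered remainder: $83652 − $41152 = $42500.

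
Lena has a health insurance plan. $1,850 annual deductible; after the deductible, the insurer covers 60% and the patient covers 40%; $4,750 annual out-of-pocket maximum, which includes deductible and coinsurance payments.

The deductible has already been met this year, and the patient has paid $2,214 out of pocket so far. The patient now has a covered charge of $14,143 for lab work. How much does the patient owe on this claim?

$2,536

With the deductible met, the entire $14,143 is subject to coinsurance.
40% of $14,143 = $5,657.20 falls to the patient.
That would bring total out-of-pocket to $7,871.20, past the $4,750 cap. The patient is capped at $4,750 − $2,214 = $2,536 on this claim.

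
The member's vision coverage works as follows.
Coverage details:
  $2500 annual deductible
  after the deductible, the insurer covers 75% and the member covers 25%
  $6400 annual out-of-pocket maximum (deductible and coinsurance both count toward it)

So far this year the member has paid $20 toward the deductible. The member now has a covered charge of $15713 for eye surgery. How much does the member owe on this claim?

Remaining deductible: $2500 − $20 = $2480.
After the $2480 deductible portion, $15713 − $2480 = $13233 is subject to coinsurance.
Coinsurance: $13233 × 25% = $3308.25.
Member responsibility before any cap: $2480 + $3308.25 = $5788.25.
Total out-of-pocket so far would be $20 + $5788.25 = $5808.25, below the $6400 cap — no reduction.

$5788.25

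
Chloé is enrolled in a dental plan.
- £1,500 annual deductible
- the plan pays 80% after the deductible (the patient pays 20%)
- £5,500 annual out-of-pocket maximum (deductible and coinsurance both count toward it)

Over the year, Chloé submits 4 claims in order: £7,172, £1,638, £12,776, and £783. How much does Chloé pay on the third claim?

Bill 1, £7,172: £1,500 finishes the deductible; £5,672 goes to coinsurance; coinsurance £5,672 × 20% = £1,134.40. Patient owes £2,634.40 (running OOP £2,634.40).
Bill 2, £1,638: 20% coinsurance on £1,638 = £327.60. Cost to patient: £327.60. OOP to date £2,962.
Bill 3, £12,776: 20% coinsurance on £12,776 = £2,555.20. Adding that to £2,962 gives £5,517.20, past the £5,500 cap; patient pays only £5,500 − £2,962 = £2,538.

£2,538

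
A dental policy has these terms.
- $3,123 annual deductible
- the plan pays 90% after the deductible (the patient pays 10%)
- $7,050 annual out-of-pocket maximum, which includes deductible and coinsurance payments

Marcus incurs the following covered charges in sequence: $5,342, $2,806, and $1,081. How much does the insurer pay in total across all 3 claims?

Claim 1 ($5,342): deductible takes $3,123, $2,219 remains; coinsurance $2,219 × 10% = $221.90. Cost to patient: $3,344.90. OOP to date $3,344.90. Plan pays $5,342 − $3,344.90 = $1,997.10.
Claim 2 ($2,806): 10% coinsurance on $2,806 = $280.60. Cost to patient: $280.60. OOP to date $3,625.50. Insurer: $2,806 − $280.60 = $2,525.40.
Claim 3 ($1,081): deductible already satisfied, so patient's share is 10% × $1,081 = $108.10. Cost to patient: $108.10. OOP to date $3,733.60. Plan pays $1,081 − $108.10 = $972.90.
Insurer total: $1,997.10 + $2,525.40 + $972.90 = $5,495.40.

$5,495.40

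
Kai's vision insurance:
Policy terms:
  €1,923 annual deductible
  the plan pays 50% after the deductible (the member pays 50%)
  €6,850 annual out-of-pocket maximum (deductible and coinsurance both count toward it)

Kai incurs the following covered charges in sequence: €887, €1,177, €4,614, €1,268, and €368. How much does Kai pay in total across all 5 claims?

€5,118.50

Claim 1 — €887: all of it applies to the deductible. Member owes €887 (running OOP €887).
Claim 2 — €1,177: €1,036 to deductible, leaving €141; member's 50% is €70.50. Cost to member: €1,106.50. OOP to date €1,993.50.
Claim 3 — €4,614: deductible met; 50% of €4,614 = €2,307. Member owes €2,307 (running OOP €4,300.50).
Claim 4 — €1,268: deductible met; 50% of €1,268 = €634. Member pays €634; OOP now €4,934.50.
Claim 5 — €368: deductible met; 50% of €368 = €184. Member pays €184; OOP now €5,118.50.
Total paid by the member: €887 + €1,106.50 + €2,307 + €634 + €184 = €5,118.50.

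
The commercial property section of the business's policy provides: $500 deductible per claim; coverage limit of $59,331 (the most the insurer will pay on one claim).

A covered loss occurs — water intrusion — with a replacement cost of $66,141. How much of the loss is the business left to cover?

After the deductible, $66,141 − $500 = $65,641 remains.
Since $65,641 > $59,331, the payout is capped at $59,331.
Out of pocket: $66,141 − $59,331 = $6,810.

$6,810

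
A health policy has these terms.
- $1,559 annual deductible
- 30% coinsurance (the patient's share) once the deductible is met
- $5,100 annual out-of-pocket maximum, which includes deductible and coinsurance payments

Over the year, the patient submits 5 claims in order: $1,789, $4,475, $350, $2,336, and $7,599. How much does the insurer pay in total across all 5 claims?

Bill 1, $1,789: $1,559 finishes the deductible; $230 goes to coinsurance; coinsurance $230 × 30% = $69. Cost to patient: $1,628. OOP to date $1,628. Insurer: $1,789 − $1,628 = $161.
Bill 2, $4,475: deductible met; 30% of $4,475 = $1,342.50. Cost to patient: $1,342.50. OOP to date $2,970.50. Plan pays $4,475 − $1,342.50 = $3,132.50.
Bill 3, $350: deductible already satisfied, so patient's share is 30% × $350 = $105. Cost to patient: $105. OOP to date $3,075.50. Plan pays $350 − $105 = $245.
Bill 4, $2,336: deductible met; 30% of $2,336 = $700.80. Patient pays $700.80; OOP now $3,776.30. Plan pays $2,336 − $700.80 = $1,635.20.
Bill 5, $7,599: 30% coinsurance on $7,599 = $2,279.70. That would push OOP to $6,056, over the $5,100 cap, so patient pays $5,100 − $3,776.30 = $1,323.70. Insurer: $7,599 − $1,323.70 = $6,275.30.
Insurer total = bills − patient's total = $16,549 − $5,100 = $11,449.

$11,449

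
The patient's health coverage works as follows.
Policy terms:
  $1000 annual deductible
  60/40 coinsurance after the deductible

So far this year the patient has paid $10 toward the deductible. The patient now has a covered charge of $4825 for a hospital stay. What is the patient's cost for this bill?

$2524

Deductible still to meet: $1000 − $10 = $990.
After the $990 deductible portion, $4825 − $990 = $3835 is subject to coinsurance.
40% of $3835 = $1534 falls to the patient.
Patient responsibility: $990 + $1534 = $2524.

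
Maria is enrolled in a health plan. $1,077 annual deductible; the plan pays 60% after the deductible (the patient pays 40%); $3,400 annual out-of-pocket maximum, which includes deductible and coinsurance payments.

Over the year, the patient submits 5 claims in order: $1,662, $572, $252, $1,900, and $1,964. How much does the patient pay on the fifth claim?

$785.60

#1 ($1,662): $1,077 finishes the deductible; $585 goes to coinsurance; 40% of $585 = $234. Patient pays $1,311; OOP now $1,311.
#2 ($572): deductible already satisfied, so patient's share is 40% × $572 = $228.80. Patient owes $228.80 (running OOP $1,539.80).
#3 ($252): deductible already satisfied, so patient's share is 40% × $252 = $100.80. Patient owes $100.80 (running OOP $1,640.60).
#4 ($1,900): deductible already satisfied, so patient's share is 40% × $1,900 = $760. Cost to patient: $760. OOP to date $2,400.60.
#5 ($1,964): deductible already satisfied, so patient's share is 40% × $1,964 = $785.60. Cost to patient: $785.60. OOP to date $3,186.20.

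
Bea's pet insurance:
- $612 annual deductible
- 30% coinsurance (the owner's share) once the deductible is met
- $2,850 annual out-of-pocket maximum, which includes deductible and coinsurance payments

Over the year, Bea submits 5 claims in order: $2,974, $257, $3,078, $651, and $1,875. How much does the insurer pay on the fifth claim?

$1,541.40

Claim 1 ($2,974): $612 to deductible, leaving $2,362; coinsurance $2,362 × 30% = $708.60. Owner owes $1,320.60 (running OOP $1,320.60). Plan pays $2,974 − $1,320.60 = $1,653.40.
Claim 2 ($257): deductible met; 30% of $257 = $77.10. Cost to owner: $77.10. OOP to date $1,397.70. Plan pays $257 − $77.10 = $179.90.
Claim 3 ($3,078): 30% coinsurance on $3,078 = $923.40. Owner pays $923.40; OOP now $2,321.10. Insurer: $3,078 − $923.40 = $2,154.60.
Claim 4 ($651): deductible already satisfied, so owner's share is 30% × $651 = $195.30. Cost to owner: $195.30. OOP to date $2,516.40. Plan pays $651 − $195.30 = $455.70.
Claim 5 ($1,875): 30% coinsurance on $1,875 = $562.50. OOP would hit $3,078.90 > $2,850, so the cap limits the owner to $2,850 − $2,516.40 = $333.60. Insurer: $1,875 − $333.60 = $1,541.40.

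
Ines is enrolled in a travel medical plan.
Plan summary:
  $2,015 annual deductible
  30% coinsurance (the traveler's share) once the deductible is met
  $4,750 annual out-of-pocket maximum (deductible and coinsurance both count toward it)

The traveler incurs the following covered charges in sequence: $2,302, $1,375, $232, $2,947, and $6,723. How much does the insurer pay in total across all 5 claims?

Bill 1, $2,302: $2,015 to deductible, leaving $287; 30% of $287 = $86.10. Traveler pays $2,101.10; OOP now $2,101.10. Insurer: $2,302 − $2,101.10 = $200.90.
Bill 2, $1,375: deductible already satisfied, so traveler's share is 30% × $1,375 = $412.50. Traveler pays $412.50; OOP now $2,513.60. Plan pays $1,375 − $412.50 = $962.50.
Bill 3, $232: 30% coinsurance on $232 = $69.60. Cost to traveler: $69.60. OOP to date $2,583.20. Insurer: $232 − $69.60 = $162.40.
Bill 4, $2,947: deductible already satisfied, so traveler's share is 30% × $2,947 = $884.10. Cost to traveler: $884.10. OOP to date $3,467.30. Plan pays $2,947 − $884.10 = $2,062.90.
Bill 5, $6,723: deductible already satisfied, so traveler's share is 30% × $6,723 = $2,016.90. Adding that to $3,467.30 gives $5,484.20, past the $4,750 cap; traveler pays only $4,750 − $3,467.30 = $1,282.70. Plan pays $6,723 − $1,282.70 = $5,440.30.
Insurer total = bills − traveler's total = $13,579 − $4,750 = $8,829.

$8,829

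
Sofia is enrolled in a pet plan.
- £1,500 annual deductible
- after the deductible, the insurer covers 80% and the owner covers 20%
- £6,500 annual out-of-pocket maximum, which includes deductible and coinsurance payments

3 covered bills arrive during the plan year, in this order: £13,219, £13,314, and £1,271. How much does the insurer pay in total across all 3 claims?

Claim 1 (£13,219): £1,500 to deductible, leaving £11,719; 20% of £11,719 = £2,343.80. Cost to owner: £3,843.80. OOP to date £3,843.80. Insurer: £13,219 − £3,843.80 = £9,375.20.
Claim 2 (£13,314): deductible already satisfied, so owner's share is 20% × £13,314 = £2,662.80. Adding that to £3,843.80 gives £6,506.60, past the £6,500 cap; owner pays only £6,500 − £3,843.80 = £2,656.20. Plan pays £13,314 − £2,656.20 = £10,657.80.
Claim 3 (£1,271): deductible already satisfied, so owner's share is 20% × £1,271 = £254.20. That would push OOP to £6,754.20, over the £6,500 cap, so owner pays £6,500 − £6,500 = £0. Plan pays £1,271 − £0 = £1,271.
Insurer total = bills − owner's total = £27,804 − £6,500 = £21,304.

£21,304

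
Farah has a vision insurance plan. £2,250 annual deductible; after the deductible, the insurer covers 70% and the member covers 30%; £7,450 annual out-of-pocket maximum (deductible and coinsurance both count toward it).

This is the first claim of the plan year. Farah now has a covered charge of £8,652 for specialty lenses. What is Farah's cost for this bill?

The full £2,250 deductible is still open; £2,250 of this bill applies to it.
That leaves £8,652 − £2,250 = £6,402 for coinsurance.
Coinsurance: £6,402 × 30% = £1,920.60.
That puts the member's cost at £2,250 + £1,920.60 = £4,170.60 before any cap.
Cumulative spending £0 + £4,170.60 = £4,170.60 stays under the £7,450 maximum.

£4,170.60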